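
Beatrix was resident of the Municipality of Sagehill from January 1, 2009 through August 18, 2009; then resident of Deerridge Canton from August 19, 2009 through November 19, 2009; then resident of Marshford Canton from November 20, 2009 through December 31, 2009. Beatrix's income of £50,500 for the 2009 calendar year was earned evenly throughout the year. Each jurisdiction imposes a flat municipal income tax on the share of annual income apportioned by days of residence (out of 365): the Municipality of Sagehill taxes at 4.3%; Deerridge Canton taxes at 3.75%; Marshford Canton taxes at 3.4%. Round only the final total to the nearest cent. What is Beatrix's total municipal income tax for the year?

£2,048.43

The Municipality of Sagehill, January 1 – August 18, 2009: 230 days → £50,500 × 4.3% × 230/365 = £1,368.3425
Deerridge Canton, August 19 – November 19, 2009: 93 days → £50,500 × 3.75% × 93/365 = £482.5171
Marshford Canton, November 20 – December 31, 2009: 42 days → £50,500 × 3.4% × 42/365 = £197.5726
Total = £2,048.4322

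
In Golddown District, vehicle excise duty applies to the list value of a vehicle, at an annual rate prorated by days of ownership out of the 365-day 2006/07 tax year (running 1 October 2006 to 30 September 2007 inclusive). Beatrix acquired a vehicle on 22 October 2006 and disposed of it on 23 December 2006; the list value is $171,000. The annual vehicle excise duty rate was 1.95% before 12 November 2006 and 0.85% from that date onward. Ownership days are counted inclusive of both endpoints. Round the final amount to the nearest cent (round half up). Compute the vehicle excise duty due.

$359.10

22 October – 11 November 2006: 21 days at 1.95% → $171,000 × 1.95% × 21/365 = $191.8479
12 November – 23 December 2006: 42 days at 0.85% → $171,000 × 0.85% × 42/365 = $167.2521
Total = $359.1000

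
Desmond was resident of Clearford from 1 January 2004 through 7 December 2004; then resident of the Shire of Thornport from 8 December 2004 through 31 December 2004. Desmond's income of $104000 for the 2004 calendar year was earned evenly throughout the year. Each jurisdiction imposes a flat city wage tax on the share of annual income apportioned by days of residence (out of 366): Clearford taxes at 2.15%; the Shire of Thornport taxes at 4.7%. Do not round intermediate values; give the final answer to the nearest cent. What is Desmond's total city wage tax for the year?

$2409.90

Clearford, 1 January – 7 December 2004: 342 days → $104000 × 2.15% × 342/366 = $2089.3770
The Shire of Thornport, 8 December – 31 December 2004: 24 days → $104000 × 4.7% × 24/366 = $320.5246
Total = $2409.9016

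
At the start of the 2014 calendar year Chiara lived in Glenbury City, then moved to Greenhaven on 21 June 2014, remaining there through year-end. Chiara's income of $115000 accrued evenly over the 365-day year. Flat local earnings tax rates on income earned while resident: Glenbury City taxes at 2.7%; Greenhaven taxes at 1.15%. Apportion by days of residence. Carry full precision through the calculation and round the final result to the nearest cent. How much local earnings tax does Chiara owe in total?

$2157.59

Glenbury City, 1 January – 20 June 2014: 171 days → $115000 × 2.7% × 171/365 = $1454.6712
Greenhaven, 21 June – 31 December 2014: 194 days → $115000 × 1.15% × 194/365 = $702.9178
Total = $2157.5890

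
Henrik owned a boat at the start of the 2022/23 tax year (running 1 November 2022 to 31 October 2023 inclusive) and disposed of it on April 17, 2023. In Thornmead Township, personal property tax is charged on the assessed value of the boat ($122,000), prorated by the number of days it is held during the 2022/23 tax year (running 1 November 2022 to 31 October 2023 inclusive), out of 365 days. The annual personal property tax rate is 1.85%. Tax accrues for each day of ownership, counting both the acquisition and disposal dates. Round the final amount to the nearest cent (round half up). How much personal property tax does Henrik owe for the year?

Days held (November 1, 2022 – April 17, 2023): 168 out of 365
Tax = $122,000 × 1.85% × 168/365 = $1,038.8384

$1,038.84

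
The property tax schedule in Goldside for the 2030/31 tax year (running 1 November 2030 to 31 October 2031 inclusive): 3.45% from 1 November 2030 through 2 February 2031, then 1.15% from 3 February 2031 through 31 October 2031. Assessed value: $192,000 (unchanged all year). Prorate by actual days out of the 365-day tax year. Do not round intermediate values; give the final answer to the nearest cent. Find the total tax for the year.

$3,345.27

1 November 2030 – 2 February 2031: 94 days at 3.45% → $192,000 × 3.45% × 94/365 = $1,705.9068
3 February – 31 October 2031: 271 days at 1.15% → $192,000 × 1.15% × 271/365 = $1,639.3644
Total = $3,345.2712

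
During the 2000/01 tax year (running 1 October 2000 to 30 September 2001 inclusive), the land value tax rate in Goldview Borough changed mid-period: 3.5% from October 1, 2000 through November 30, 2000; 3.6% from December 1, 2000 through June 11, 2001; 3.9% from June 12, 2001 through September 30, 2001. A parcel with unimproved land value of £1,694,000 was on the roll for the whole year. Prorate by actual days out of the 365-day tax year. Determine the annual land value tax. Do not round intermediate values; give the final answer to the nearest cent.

October 1 – November 30, 2000: 61 days at 3.5% → £1,694,000 × 3.5% × 61/365 = £9,908.7397
December 1, 2000 – June 11, 2001: 193 days at 3.6% → £1,694,000 × 3.6% × 193/365 = £32,246.3342
June 12 – September 30, 2001: 111 days at 3.9% → £1,694,000 × 3.9% × 111/365 = £20,091.3041
Total = £62,246.3781

£62,246.38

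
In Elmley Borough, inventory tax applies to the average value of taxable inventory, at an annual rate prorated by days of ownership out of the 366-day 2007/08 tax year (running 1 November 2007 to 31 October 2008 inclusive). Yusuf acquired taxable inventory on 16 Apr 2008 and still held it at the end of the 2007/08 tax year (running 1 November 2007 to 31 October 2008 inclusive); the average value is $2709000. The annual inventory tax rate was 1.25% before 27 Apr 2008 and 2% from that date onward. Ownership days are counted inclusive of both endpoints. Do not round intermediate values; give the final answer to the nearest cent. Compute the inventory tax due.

$28847.89

16 Apr – 26 Apr 2008: 11 days at 1.25% → $2709000 × 1.25% × 11/366 = $1017.7254
27 Apr – 31 Oct 2008: 188 days at 2% → $2709000 × 2% × 188/366 = $27830.1639
Total = $28847.8893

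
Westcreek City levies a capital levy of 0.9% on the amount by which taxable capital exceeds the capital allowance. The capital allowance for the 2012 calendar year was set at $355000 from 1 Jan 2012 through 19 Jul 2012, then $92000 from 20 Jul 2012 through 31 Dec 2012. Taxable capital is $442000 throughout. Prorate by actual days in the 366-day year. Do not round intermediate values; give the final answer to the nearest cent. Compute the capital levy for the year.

$1850.09

1 Jan – 19 Jul 2012: 201 days, exemption $355000 → ($442000 − $355000) × 0.9% × 201/366 = $430.0082
20 Jul – 31 Dec 2012: 165 days, exemption $92000 → ($442000 − $92000) × 0.9% × 165/366 = $1420.0820
Total = $1850.0902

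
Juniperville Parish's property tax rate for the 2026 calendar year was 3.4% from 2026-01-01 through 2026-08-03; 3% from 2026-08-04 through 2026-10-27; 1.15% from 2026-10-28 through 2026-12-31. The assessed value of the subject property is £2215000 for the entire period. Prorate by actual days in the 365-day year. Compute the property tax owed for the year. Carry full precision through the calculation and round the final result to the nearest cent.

£64371.54

2026-01-01 to 2026-08-03: 215 days at 3.4% → £2215000 × 3.4% × 215/365 = £44360.6849
2026-08-04 to 2026-10-27: 85 days at 3% → £2215000 × 3% × 85/365 = £15474.6575
2026-10-28 to 2026-12-31: 65 days at 1.15% → £2215000 × 1.15% × 65/365 = £4536.1986
Total = £64371.5411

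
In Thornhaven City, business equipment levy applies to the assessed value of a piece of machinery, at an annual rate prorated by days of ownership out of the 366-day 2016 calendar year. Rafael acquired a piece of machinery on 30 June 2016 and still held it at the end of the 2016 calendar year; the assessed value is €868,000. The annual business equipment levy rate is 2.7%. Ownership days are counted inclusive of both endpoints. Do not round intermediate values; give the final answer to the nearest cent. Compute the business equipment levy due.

Days held (30 June – 31 December 2016): 185 out of 366
Tax = €868,000 × 2.7% × 185/366 = €11,846.0656

€11,846.07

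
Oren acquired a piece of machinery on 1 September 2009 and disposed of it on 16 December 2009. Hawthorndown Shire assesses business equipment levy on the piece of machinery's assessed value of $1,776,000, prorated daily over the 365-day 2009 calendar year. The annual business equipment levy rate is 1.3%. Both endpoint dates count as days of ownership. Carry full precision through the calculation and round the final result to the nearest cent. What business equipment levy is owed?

Days held (1 September – 16 December 2009): 107 out of 365
Tax = $1,776,000 × 1.3% × 107/365 = $6,768.2630

$6,768.26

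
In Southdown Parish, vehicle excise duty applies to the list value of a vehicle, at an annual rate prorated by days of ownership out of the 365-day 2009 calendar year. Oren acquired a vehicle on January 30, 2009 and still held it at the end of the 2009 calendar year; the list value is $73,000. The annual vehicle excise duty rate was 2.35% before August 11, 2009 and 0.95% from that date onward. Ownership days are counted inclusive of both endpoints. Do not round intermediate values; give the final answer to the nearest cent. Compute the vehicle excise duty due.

January 30 – August 10, 2009: 193 days at 2.35% → $73,000 × 2.35% × 193/365 = $907.1000
August 11 – December 31, 2009: 143 days at 0.95% → $73,000 × 0.95% × 143/365 = $271.7000
Total = $1,178.8000

$1,178.80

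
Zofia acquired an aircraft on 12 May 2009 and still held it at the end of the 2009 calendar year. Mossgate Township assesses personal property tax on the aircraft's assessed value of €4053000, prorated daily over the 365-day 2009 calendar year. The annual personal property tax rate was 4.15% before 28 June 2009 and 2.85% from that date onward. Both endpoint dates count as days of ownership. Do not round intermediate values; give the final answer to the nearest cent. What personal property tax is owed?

12 May – 27 June 2009: 47 days at 4.15% → €4053000 × 4.15% × 47/365 = €21658.5658
28 June – 31 December 2009: 187 days at 2.85% → €4053000 × 2.85% × 187/365 = €59179.3521
Total = €80837.9178

€80837.92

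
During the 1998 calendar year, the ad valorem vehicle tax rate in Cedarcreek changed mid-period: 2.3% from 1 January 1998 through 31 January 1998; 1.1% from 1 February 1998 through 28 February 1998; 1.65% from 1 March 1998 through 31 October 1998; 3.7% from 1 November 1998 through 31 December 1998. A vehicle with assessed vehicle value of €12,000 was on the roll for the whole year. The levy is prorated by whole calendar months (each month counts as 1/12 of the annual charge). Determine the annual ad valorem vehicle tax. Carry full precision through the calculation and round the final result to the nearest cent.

€240.00

1 January – 31 January 1998: 1 month at 2.3% → €12,000 × 2.3% × 1/12 = €23.0000
1 February – 28 February 1998: 1 month at 1.1% → €12,000 × 1.1% × 1/12 = €11.0000
1 March – 31 October 1998: 8 months at 1.65% → €12,000 × 1.65% × 8/12 = €132.0000
1 November – 31 December 1998: 2 months at 3.7% → €12,000 × 3.7% × 2/12 = €74.0000
Total = €240.0000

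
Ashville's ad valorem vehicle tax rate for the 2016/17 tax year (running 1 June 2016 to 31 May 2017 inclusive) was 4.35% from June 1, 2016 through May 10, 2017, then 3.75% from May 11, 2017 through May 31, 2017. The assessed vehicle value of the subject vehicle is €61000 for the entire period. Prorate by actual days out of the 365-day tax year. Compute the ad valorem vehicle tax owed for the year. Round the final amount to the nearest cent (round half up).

June 1, 2016 – May 10, 2017: 344 days at 4.35% → €61000 × 4.35% × 344/365 = €2500.8329
May 11 – May 31, 2017: 21 days at 3.75% → €61000 × 3.75% × 21/365 = €131.6096
Total = €2632.4425

€2632.44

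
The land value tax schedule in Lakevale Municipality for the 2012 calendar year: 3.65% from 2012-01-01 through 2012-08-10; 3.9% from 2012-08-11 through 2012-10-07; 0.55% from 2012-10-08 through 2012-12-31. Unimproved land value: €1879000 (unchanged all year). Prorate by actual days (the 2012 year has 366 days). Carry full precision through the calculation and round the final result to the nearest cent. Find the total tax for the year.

2012-01-01 to 2012-08-10: 223 days at 3.65% → €1879000 × 3.65% × 223/366 = €41787.2145
2012-08-11 to 2012-10-07: 58 days at 3.9% → €1879000 × 3.9% × 58/366 = €11612.8361
2012-10-08 to 2012-12-31: 85 days at 0.55% → €1879000 × 0.55% × 85/366 = €2400.0888
Total = €55800.1393

€55800.14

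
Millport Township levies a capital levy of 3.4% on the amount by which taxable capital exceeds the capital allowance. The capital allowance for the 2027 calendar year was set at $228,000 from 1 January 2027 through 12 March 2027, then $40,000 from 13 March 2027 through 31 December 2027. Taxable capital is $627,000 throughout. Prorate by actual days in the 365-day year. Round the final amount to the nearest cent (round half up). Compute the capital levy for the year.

$18,714.62

1 January – 12 March 2027: 71 days, exemption $228,000 → ($627,000 − $228,000) × 3.4% × 71/365 = $2,638.8658
13 March – 31 December 2027: 294 days, exemption $40,000 → ($627,000 − $40,000) × 3.4% × 294/365 = $16,075.7589
Total = $18,714.6247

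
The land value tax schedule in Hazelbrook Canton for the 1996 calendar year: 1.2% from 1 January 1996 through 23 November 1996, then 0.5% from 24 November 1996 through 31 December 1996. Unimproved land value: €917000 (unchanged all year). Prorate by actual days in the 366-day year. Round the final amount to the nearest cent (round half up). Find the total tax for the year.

1 January – 23 November 1996: 328 days at 1.2% → €917000 × 1.2% × 328/366 = €9861.5082
24 November – 31 December 1996: 38 days at 0.5% → €917000 × 0.5% × 38/366 = €476.0383
Total = €10337.5464

€10337.55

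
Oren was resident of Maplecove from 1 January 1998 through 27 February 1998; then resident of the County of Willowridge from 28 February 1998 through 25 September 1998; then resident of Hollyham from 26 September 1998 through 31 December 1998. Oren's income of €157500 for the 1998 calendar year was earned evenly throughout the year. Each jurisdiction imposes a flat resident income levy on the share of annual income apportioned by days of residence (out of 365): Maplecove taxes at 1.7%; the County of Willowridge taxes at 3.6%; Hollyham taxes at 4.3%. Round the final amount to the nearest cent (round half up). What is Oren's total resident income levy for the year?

€5487.47

Maplecove, 1 January – 27 February 1998: 58 days → €157500 × 1.7% × 58/365 = €425.4658
The County of Willowridge, 28 February – 25 September 1998: 210 days → €157500 × 3.6% × 210/365 = €3262.1918
Hollyham, 26 September – 31 December 1998: 97 days → €157500 × 4.3% × 97/365 = €1799.8151
Total = €5487.4726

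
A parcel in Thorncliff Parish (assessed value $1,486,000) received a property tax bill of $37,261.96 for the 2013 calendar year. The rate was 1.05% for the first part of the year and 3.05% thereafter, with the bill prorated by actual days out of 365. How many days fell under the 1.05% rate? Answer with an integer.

Let d = days at the first rate; then 365 − d days at the second rate.
$1,486,000 × [1.05%·d + 3.05%·(365−d)] / 365 = $37,261.96
Solving gives d = 99, so the new rate took effect on 10 April 2013.

99 days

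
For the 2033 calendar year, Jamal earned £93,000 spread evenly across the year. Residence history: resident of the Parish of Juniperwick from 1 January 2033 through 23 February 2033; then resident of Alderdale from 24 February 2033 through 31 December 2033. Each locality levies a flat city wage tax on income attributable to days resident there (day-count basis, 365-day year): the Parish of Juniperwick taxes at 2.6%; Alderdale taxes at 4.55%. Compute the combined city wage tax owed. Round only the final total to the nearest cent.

The Parish of Juniperwick, 1 January – 23 February 2033: 54 days → £93,000 × 2.6% × 54/365 = £357.7315
Alderdale, 24 February – 31 December 2033: 311 days → £93,000 × 4.55% × 311/365 = £3,605.4699
Total = £3,963.2014

£3,963.20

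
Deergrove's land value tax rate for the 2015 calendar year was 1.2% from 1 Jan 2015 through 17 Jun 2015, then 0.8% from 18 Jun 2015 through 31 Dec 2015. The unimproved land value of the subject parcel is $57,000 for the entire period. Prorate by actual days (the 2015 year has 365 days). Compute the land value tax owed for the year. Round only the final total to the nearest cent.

1 Jan – 17 Jun 2015: 168 days at 1.2% → $57,000 × 1.2% × 168/365 = $314.8274
18 Jun – 31 Dec 2015: 197 days at 0.8% → $57,000 × 0.8% × 197/365 = $246.1151
Total = $560.9425

$560.94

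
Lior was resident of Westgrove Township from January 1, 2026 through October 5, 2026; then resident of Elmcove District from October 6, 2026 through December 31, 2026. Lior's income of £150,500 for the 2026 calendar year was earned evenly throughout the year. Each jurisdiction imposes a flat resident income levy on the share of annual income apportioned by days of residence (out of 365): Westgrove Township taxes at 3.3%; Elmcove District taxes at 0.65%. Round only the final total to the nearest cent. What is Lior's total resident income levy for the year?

£4,015.88

Westgrove Township, January 1 – October 5, 2026: 278 days → £150,500 × 3.3% × 278/365 = £3,782.7041
Elmcove District, October 6 – December 31, 2026: 87 days → £150,500 × 0.65% × 87/365 = £233.1719
Total = £4,015.8760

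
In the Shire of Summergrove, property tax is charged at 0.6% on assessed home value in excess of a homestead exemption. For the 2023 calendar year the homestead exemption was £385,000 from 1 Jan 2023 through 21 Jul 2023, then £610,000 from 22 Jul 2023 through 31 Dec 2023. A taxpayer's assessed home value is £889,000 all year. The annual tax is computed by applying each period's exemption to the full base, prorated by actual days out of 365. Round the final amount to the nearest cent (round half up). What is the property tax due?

1 Jan – 21 Jul 2023: 202 days, exemption £385,000 → (£889,000 − £385,000) × 0.6% × 202/365 = £1,673.5562
22 Jul – 31 Dec 2023: 163 days, exemption £610,000 → (£889,000 − £610,000) × 0.6% × 163/365 = £747.5671
Total = £2,421.1233

£2,421.12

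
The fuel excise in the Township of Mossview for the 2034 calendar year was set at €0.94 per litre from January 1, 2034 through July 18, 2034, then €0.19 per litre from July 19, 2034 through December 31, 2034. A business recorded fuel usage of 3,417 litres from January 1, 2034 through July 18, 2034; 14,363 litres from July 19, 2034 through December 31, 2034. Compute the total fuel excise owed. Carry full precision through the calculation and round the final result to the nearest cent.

January 1 – July 18, 2034: 3,417 litres at €0.94/litre → €3,211.98
July 19 – December 31, 2034: 14,363 litres at €0.19/litre → €2,728.97

€5,940.95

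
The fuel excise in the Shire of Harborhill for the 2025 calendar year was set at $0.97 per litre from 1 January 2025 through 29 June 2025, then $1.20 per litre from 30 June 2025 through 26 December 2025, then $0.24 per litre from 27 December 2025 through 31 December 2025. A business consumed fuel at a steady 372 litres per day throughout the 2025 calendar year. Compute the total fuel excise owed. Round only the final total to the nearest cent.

1 January – 29 June 2025: 180 days × 372 litres/day = 66,960 litres at $0.97/litre → $64,951.20
30 June – 26 December 2025: 180 days × 372 litres/day = 66,960 litres at $1.20/litre → $80,352.00
27 December – 31 December 2025: 5 days × 372 litres/day = 1,860 litres at $0.24/litre → $446.40

$145,749.60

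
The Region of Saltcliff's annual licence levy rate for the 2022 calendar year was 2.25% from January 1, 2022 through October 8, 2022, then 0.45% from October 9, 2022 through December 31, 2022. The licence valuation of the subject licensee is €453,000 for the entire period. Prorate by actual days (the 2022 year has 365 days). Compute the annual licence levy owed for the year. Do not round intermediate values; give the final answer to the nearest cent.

January 1 – October 8, 2022: 281 days at 2.25% → €453,000 × 2.25% × 281/365 = €7,846.8288
October 9 – December 31, 2022: 84 days at 0.45% → €453,000 × 0.45% × 84/365 = €469.1342
Total = €8,315.9630

€8,315.96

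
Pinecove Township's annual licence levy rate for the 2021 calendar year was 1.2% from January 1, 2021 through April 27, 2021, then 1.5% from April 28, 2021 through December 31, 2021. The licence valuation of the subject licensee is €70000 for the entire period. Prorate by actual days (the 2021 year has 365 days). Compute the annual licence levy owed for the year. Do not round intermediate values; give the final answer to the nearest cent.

€982.68

January 1 – April 27, 2021: 117 days at 1.2% → €70000 × 1.2% × 117/365 = €269.2603
April 28 – December 31, 2021: 248 days at 1.5% → €70000 × 1.5% × 248/365 = €713.4247
Total = €982.6849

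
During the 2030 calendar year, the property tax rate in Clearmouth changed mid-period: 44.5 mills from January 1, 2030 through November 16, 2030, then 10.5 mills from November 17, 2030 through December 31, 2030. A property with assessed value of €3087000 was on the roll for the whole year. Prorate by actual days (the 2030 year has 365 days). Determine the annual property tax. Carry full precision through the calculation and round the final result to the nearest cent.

€124431.47

January 1 – November 16, 2030: 320 days at 44.5 mills → €3087000 × 4.45% × 320/365 = €120435.2877
November 17 – December 31, 2030: 45 days at 10.5 mills → €3087000 × 1.05% × 45/365 = €3996.1849
Total = €124431.4726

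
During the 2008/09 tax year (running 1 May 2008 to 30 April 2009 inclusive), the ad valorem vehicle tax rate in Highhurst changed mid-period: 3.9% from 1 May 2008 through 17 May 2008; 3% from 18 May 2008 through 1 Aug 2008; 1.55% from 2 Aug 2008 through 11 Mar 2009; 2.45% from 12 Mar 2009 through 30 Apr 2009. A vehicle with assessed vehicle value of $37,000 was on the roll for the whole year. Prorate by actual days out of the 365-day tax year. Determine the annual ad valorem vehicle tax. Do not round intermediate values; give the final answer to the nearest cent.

1 May – 17 May 2008: 17 days at 3.9% → $37,000 × 3.9% × 17/365 = $67.2082
18 May – 1 Aug 2008: 76 days at 3% → $37,000 × 3% × 76/365 = $231.1233
2 Aug 2008 – 11 Mar 2009: 222 days at 1.55% → $37,000 × 1.55% × 222/365 = $348.8137
12 Mar – 30 Apr 2009: 50 days at 2.45% → $37,000 × 2.45% × 50/365 = $124.1781
Total = $771.3233

$771.32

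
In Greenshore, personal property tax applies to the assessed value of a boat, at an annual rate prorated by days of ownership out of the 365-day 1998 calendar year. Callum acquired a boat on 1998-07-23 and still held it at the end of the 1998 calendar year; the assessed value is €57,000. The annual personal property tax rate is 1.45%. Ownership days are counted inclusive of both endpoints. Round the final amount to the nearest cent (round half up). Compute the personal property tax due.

€366.83

Days held (1998-07-23 to 1998-12-31): 162 out of 365
Tax = €57,000 × 1.45% × 162/365 = €366.8301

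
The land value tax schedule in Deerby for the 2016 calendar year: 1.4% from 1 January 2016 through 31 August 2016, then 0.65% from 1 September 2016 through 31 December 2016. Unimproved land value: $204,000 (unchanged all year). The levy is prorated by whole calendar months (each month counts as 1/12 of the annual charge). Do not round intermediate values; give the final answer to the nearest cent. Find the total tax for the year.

$2,346.00

1 January – 31 August 2016: 8 months at 1.4% → $204,000 × 1.4% × 8/12 = $1,904.0000
1 September – 31 December 2016: 4 months at 0.65% → $204,000 × 0.65% × 4/12 = $442.0000
Total = $2,346.0000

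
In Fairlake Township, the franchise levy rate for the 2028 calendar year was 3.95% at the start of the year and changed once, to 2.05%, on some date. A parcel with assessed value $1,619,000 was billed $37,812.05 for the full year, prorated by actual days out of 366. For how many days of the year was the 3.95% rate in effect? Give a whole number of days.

55 days

Let d = days at the first rate; then 366 − d days at the second rate.
$1,619,000 × [3.95%·d + 2.05%·(366−d)] / 366 = $37,812.05
Solving gives d = 55, so the new rate took effect on February 25, 2028.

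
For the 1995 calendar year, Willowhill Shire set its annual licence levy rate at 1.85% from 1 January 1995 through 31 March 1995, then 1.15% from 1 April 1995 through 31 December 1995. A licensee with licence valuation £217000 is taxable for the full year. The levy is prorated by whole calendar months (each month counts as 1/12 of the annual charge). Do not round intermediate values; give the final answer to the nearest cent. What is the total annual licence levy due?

£2875.25

1 January – 31 March 1995: 3 months at 1.85% → £217000 × 1.85% × 3/12 = £1003.6250
1 April – 31 December 1995: 9 months at 1.15% → £217000 × 1.15% × 9/12 = £1871.6250
Total = £2875.2500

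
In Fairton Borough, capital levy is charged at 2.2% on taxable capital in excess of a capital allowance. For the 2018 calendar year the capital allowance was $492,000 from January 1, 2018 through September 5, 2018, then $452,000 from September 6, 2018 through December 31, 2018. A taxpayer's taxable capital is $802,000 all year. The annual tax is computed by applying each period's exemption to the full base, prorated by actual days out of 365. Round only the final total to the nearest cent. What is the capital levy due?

January 1 – September 5, 2018: 248 days, exemption $492,000 → ($802,000 − $492,000) × 2.2% × 248/365 = $4,633.8630
September 6 – December 31, 2018: 117 days, exemption $452,000 → ($802,000 − $452,000) × 2.2% × 117/365 = $2,468.2192
Total = $7,102.0822

$7,102.08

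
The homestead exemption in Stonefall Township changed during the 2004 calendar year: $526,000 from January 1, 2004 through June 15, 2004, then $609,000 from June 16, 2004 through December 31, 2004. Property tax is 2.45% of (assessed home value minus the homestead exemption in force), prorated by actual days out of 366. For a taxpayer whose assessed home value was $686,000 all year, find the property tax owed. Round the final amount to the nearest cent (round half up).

$2,814.35

January 1 – June 15, 2004: 167 days, exemption $526,000 → ($686,000 − $526,000) × 2.45% × 167/366 = $1,788.6339
June 16 – December 31, 2004: 199 days, exemption $609,000 → ($686,000 − $609,000) × 2.45% × 199/366 = $1,025.7199
Total = $2,814.3538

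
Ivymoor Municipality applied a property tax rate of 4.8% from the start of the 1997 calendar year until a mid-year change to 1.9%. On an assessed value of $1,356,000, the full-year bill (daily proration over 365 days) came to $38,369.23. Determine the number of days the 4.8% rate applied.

Let d = days at the first rate; then 365 − d days at the second rate.
$1,356,000 × [4.8%·d + 1.9%·(365−d)] / 365 = $38,369.23
Solving gives d = 117, so the new rate took effect on April 28, 1997.

117 days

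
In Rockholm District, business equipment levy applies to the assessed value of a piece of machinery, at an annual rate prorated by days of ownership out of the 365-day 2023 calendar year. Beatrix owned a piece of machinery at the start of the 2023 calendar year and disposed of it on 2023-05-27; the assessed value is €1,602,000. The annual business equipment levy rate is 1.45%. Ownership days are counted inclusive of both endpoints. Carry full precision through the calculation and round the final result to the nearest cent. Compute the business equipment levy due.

€9,355.24

Days held (2023-01-01 to 2023-05-27): 147 out of 365
Tax = €1,602,000 × 1.45% × 147/365 = €9,355.2411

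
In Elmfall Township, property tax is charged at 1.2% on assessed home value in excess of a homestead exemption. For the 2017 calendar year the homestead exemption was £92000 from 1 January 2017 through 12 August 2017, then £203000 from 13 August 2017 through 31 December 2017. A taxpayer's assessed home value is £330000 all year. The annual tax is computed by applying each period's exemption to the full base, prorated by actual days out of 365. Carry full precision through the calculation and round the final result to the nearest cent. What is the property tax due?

£2341.45

1 January – 12 August 2017: 224 days, exemption £92000 → (£330000 − £92000) × 1.2% × 224/365 = £1752.7233
13 August – 31 December 2017: 141 days, exemption £203000 → (£330000 − £203000) × 1.2% × 141/365 = £588.7233
Total = £2341.4466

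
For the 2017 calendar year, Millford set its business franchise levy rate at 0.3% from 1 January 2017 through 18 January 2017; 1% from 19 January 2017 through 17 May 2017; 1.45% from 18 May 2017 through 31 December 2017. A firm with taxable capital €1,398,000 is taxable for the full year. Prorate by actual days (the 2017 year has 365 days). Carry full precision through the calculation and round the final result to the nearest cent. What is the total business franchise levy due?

€17,427.12

1 January – 18 January 2017: 18 days at 0.3% → €1,398,000 × 0.3% × 18/365 = €206.8274
19 January – 17 May 2017: 119 days at 1% → €1,398,000 × 1% × 119/365 = €4,557.8630
18 May – 31 December 2017: 228 days at 1.45% → €1,398,000 × 1.45% × 228/365 = €12,662.4329
Total = €17,427.1233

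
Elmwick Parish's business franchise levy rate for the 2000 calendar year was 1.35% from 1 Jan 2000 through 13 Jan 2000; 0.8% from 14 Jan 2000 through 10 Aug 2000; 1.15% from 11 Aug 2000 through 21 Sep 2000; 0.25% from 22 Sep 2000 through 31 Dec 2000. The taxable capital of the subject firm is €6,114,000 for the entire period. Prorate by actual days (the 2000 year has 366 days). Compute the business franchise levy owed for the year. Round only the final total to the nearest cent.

1 Jan – 13 Jan 2000: 13 days at 1.35% → €6,114,000 × 1.35% × 13/366 = €2,931.7131
14 Jan – 10 Aug 2000: 210 days at 0.8% → €6,114,000 × 0.8% × 210/366 = €28,064.2623
11 Aug – 21 Sep 2000: 42 days at 1.15% → €6,114,000 × 1.15% × 42/366 = €8,068.4754
22 Sep – 31 Dec 2000: 101 days at 0.25% → €6,114,000 × 0.25% × 101/366 = €4,217.9918
Total = €43,282.4426

€43,282.44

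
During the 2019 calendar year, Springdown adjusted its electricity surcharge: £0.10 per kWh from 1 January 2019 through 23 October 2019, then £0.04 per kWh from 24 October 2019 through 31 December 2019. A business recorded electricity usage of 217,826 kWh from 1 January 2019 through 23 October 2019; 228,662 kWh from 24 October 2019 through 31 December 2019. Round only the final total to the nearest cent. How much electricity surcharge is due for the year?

£30929.08

1 January – 23 October 2019: 217,826 kWh at £0.10/kWh → £21782.60
24 October – 31 December 2019: 228,662 kWh at £0.04/kWh → £9146.48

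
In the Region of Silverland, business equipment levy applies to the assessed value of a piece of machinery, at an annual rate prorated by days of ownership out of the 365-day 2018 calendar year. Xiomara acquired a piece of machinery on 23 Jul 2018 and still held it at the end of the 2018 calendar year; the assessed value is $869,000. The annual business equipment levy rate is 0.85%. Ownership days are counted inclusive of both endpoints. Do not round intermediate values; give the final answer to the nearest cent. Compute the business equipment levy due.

$3,278.39

Days held (23 Jul – 31 Dec 2018): 162 out of 365
Tax = $869,000 × 0.85% × 162/365 = $3,278.3918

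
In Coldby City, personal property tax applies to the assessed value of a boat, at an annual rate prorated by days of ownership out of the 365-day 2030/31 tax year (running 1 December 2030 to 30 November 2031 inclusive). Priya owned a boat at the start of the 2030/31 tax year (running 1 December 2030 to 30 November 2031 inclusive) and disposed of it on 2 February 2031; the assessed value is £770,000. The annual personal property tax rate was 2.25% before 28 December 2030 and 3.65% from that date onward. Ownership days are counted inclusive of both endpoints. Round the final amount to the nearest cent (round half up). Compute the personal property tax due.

1 December – 27 December 2030: 27 days at 2.25% → £770,000 × 2.25% × 27/365 = £1,281.5753
28 December 2030 – 2 February 2031: 37 days at 3.65% → £770,000 × 3.65% × 37/365 = £2,849.0000
Total = £4,130.5753

£4,130.58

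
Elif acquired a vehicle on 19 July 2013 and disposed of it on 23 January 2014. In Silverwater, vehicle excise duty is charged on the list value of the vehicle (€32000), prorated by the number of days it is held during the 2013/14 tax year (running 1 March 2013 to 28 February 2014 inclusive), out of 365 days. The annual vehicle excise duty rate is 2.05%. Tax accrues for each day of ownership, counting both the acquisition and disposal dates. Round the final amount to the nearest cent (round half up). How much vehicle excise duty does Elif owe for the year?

€339.68

Days held (19 July 2013 – 23 January 2014): 189 out of 365
Tax = €32000 × 2.05% × 189/365 = €339.6822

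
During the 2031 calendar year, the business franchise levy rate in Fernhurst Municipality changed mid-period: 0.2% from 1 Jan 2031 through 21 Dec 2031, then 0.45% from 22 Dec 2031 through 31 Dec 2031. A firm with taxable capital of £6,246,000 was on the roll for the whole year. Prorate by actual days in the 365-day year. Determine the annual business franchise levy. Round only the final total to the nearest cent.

1 Jan – 21 Dec 2031: 355 days at 0.2% → £6,246,000 × 0.2% × 355/365 = £12,149.7534
22 Dec – 31 Dec 2031: 10 days at 0.45% → £6,246,000 × 0.45% × 10/365 = £770.0548
Total = £12,919.8082

£12,919.81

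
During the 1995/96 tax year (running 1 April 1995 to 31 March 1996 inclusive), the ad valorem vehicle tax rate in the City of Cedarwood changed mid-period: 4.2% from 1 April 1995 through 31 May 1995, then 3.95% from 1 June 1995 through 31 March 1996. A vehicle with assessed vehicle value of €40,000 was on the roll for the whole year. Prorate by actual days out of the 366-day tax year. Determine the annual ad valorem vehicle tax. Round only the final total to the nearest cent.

€1,596.67

1 April – 31 May 1995: 61 days at 4.2% → €40,000 × 4.2% × 61/366 = €280.0000
1 June 1995 – 31 March 1996: 305 days at 3.95% → €40,000 × 3.95% × 305/366 = €1,316.6667
Total = €1,596.6667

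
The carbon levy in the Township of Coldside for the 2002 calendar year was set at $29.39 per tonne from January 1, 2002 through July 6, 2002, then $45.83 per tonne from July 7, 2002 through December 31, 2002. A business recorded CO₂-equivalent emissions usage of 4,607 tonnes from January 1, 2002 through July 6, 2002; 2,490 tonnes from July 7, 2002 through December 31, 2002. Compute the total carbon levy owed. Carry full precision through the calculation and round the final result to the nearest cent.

January 1 – July 6, 2002: 4,607 tonnes at $29.39/tonne → $135,399.73
July 7 – December 31, 2002: 2,490 tonnes at $45.83/tonne → $114,116.70

$249,516.43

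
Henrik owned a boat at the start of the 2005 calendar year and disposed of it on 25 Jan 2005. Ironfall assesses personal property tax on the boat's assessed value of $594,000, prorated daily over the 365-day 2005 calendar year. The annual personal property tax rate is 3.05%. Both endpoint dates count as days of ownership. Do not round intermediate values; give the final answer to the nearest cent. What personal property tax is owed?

$1,240.89

Days held (1 Jan – 25 Jan 2005): 25 out of 365
Tax = $594,000 × 3.05% × 25/365 = $1,240.8904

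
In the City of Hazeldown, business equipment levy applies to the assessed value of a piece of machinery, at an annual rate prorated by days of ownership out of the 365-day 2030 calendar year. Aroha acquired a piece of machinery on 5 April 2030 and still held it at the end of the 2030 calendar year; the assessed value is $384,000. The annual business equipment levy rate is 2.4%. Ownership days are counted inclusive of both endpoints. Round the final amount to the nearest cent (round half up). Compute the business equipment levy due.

Days held (5 April – 31 December 2030): 271 out of 365
Tax = $384,000 × 2.4% × 271/365 = $6,842.5644

$6,842.56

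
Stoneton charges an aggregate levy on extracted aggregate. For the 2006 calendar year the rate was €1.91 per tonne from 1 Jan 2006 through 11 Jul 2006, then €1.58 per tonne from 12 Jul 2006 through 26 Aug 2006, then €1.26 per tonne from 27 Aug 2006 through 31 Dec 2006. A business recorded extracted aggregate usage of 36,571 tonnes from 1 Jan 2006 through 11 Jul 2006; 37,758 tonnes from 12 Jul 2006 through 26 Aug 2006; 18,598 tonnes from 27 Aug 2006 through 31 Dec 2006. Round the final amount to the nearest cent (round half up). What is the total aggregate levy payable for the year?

€152941.73

1 Jan – 11 Jul 2006: 36,571 tonnes at €1.91/tonne → €69850.61
12 Jul – 26 Aug 2006: 37,758 tonnes at €1.58/tonne → €59657.64
27 Aug – 31 Dec 2006: 18,598 tonnes at €1.26/tonne → €23433.48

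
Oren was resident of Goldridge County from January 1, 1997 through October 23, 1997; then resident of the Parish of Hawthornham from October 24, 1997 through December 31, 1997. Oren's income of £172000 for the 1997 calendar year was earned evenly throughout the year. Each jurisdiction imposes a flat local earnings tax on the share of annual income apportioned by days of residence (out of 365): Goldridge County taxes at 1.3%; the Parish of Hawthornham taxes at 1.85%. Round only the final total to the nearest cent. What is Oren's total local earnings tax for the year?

Goldridge County, January 1 – October 23, 1997: 296 days → £172000 × 1.3% × 296/365 = £1813.3041
The Parish of Hawthornham, October 24 – December 31, 1997: 69 days → £172000 × 1.85% × 69/365 = £601.5288
Total = £2414.8329

£2414.83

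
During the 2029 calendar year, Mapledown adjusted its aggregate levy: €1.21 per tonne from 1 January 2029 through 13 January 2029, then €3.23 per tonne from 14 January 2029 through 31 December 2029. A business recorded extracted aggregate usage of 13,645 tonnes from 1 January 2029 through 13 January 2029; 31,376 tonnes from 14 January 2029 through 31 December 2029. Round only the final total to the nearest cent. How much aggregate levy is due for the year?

1 January – 13 January 2029: 13,645 tonnes at €1.21/tonne → €16510.45
14 January – 31 December 2029: 31,376 tonnes at €3.23/tonne → €101344.48

€117854.93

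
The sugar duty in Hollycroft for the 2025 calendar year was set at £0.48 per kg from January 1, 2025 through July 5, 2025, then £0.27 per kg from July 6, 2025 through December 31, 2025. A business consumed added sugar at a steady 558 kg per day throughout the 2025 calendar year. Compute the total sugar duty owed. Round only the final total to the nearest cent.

£76,786.38

January 1 – July 5, 2025: 186 days × 558 kg/day = 103,788 kg at £0.48/kg → £49,818.24
July 6 – December 31, 2025: 179 days × 558 kg/day = 99,882 kg at £0.27/kg → £26,968.14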